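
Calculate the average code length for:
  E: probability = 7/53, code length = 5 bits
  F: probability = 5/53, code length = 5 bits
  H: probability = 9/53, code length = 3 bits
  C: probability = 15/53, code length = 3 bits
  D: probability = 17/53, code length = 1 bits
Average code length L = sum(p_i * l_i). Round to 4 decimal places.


Weighted contributions p_i * l_i:
  E: (7/53) * 5 = 35/53
  F: (5/53) * 5 = 25/53
  H: (9/53) * 3 = 27/53
  C: (15/53) * 3 = 45/53
  D: (17/53) * 1 = 17/53
Sum = (35 + 25 + 27 + 45 + 17)/53 = 149/53

L = 149/53 = 2.8113 bits/symbol


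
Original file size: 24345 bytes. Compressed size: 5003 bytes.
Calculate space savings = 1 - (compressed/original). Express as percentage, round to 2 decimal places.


ratio = compressed/original = 5003/24345 = 0.205504
savings = 1 - ratio = 1 - 0.205504 = 0.794496
as a percentage: 0.794496 * 100 = 79.45%

Space savings = 1 - 5003/24345 = 79.45%


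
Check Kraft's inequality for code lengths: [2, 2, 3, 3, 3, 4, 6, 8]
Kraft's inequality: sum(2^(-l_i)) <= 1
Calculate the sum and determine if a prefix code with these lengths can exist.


Sum = 2^(-2) + 2^(-2) + 2^(-3) + 2^(-3) + 2^(-3) + 2^(-4) + 2^(-6) + 2^(-8)
    = 0.25 + 0.25 + 0.125 + 0.125 + 0.125 + 0.0625 + 0.015625 + 0.00390625
    = 245/256 = 0.95703125
Since 0.95703125 <= 1, Kraft's inequality IS satisfied.
A prefix code with these lengths CAN exist.

Kraft sum = 0.95703125. Satisfied.


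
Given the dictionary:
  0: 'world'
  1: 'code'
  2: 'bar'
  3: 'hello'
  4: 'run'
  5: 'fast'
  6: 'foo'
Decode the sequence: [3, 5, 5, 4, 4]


Look up each index in the dictionary:
  3 -> 'hello'
  5 -> 'fast'
  5 -> 'fast'
  4 -> 'run'
  4 -> 'run'

Decoded: "hello fast fast run run"


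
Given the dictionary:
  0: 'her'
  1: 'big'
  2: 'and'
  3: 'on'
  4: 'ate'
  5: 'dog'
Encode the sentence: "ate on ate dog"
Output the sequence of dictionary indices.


Look up each word in the dictionary:
  'ate' -> 4
  'on' -> 3
  'ate' -> 4
  'dog' -> 5

Encoded: [4, 3, 4, 5]


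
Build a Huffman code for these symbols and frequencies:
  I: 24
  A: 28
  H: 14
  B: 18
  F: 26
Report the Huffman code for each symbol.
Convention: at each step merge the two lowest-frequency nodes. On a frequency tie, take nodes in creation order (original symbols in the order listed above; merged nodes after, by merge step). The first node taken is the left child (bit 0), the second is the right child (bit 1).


Huffman tree construction:
Step 1: Merge H(14) + B(18) = 32
Step 2: Merge I(24) + F(26) = 50
Step 3: Merge A(28) + (H+B)(32) = 60
Step 4: Merge (I+F)(50) + (A+(H+B))(60) = 110
Read each symbol's code off the tree from the root (left child = 0, right child = 1).

Codes:
  I: 00 (length 2)
  A: 10 (length 2)
  H: 110 (length 3)
  B: 111 (length 3)
  F: 01 (length 2)
Average code length: 252/110 = 2.2909 bits/symbol


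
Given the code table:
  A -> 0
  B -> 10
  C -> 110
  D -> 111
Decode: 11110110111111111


Decoding:
111 -> D
10 -> B
110 -> C
111 -> D
111 -> D
111 -> D


Result: DBCDDD


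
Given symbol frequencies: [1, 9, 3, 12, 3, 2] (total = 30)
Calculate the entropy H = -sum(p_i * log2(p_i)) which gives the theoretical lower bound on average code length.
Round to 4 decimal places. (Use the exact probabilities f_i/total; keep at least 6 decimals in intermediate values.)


Per-symbol terms -p_i * log2(p_i) with p_i = f_i/30:
  p = 1/30 = 0.033333: log2(p) = -4.906891, -p*log2(p) = 0.163563
  p = 9/30 = 0.300000: log2(p) = -1.736966, -p*log2(p) = 0.521090
  p = 3/30 = 0.100000: log2(p) = -3.321928, -p*log2(p) = 0.332193
  p = 12/30 = 0.400000: log2(p) = -1.321928, -p*log2(p) = 0.528771
  p = 3/30 = 0.100000: log2(p) = -3.321928, -p*log2(p) = 0.332193
  p = 2/30 = 0.066667: log2(p) = -3.906891, -p*log2(p) = 0.260459
H = 0.163563 + 0.521090 + 0.332193 + 0.528771 + 0.332193 + 0.260459 = 2.138269

H = 2.1383 bits/symbol


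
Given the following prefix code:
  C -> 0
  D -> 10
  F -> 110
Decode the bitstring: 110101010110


Decoding step by step:
Bits 110 -> F
Bits 10 -> D
Bits 10 -> D
Bits 10 -> D
Bits 110 -> F


Decoded message: FDDDF


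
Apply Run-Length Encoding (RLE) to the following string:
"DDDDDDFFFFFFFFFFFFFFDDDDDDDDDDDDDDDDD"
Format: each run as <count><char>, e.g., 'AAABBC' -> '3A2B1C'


Scanning runs left to right:
  i=0: run of 'D' x 6 -> '6D'
  i=6: run of 'F' x 14 -> '14F'
  i=20: run of 'D' x 17 -> '17D'

RLE = 6D14F17D


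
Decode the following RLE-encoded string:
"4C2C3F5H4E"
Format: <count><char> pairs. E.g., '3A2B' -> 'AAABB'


Expanding each <count><char> pair:
  4C -> 'CCCC'
  2C -> 'CC'
  3F -> 'FFF'
  5H -> 'HHHHH'
  4E -> 'EEEE'

Decoded = CCCCCCFFFHHHHHEEEE


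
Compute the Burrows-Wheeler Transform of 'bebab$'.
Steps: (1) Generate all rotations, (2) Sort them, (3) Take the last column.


Rotations (sorted):
  0: $bebab -> last char: b
  1: ab$beb -> last char: b
  2: b$beba -> last char: a
  3: bab$be -> last char: e
  4: bebab$ -> last char: $
  5: ebab$b -> last char: b


BWT = bbae$b


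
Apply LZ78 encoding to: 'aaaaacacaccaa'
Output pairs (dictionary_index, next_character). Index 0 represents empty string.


LZ78 encoding steps:
Dictionary: {0: ''}
Step 1: w='' (idx 0), next='a' -> output (0, 'a'), add 'a' as idx 1
Step 2: w='a' (idx 1), next='a' -> output (1, 'a'), add 'aa' as idx 2
Step 3: w='aa' (idx 2), next='c' -> output (2, 'c'), add 'aac' as idx 3
Step 4: w='a' (idx 1), next='c' -> output (1, 'c'), add 'ac' as idx 4
Step 5: w='ac' (idx 4), next='c' -> output (4, 'c'), add 'acc' as idx 5
Step 6: w='aa' (idx 2), end of input -> output (2, '')


Encoded: [(0, 'a'), (1, 'a'), (2, 'c'), (1, 'c'), (4, 'c'), (2, '')]


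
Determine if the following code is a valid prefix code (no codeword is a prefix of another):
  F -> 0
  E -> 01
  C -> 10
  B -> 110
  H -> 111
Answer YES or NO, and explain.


Checking each pair (does one codeword prefix another?):
  F='0' vs E='01': prefix -- VIOLATION

NO -- this is NOT a valid prefix code. F (0) is a prefix of E (01).


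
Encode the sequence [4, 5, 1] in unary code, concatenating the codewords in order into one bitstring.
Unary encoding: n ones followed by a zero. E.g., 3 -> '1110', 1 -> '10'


Encode each number as n ones followed by a terminating 0:
  4 -> 11110 (5 bits)
  5 -> 111110 (6 bits)
  1 -> 10 (2 bits)
Total length = 5 + 6 + 2 = 13 bits.

Unary([4, 5, 1]) = 1111011111010 (13 bits)


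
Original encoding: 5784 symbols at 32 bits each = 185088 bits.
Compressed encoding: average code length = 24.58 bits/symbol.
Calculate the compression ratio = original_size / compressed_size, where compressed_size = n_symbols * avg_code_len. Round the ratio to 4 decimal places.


original_size = n_symbols * orig_bits = 5784 * 32 = 185088 bits
compressed_size = n_symbols * avg_code_len = 5784 * 24.58 = 142170.72 bits
ratio = original_size / compressed_size = 185088 / 142170.72 = 1.3019

Compression ratio = 1.3019


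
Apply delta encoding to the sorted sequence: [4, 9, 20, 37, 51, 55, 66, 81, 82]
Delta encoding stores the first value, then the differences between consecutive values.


First value: 4
Deltas:
  9 - 4 = 5
  20 - 9 = 11
  37 - 20 = 17
  51 - 37 = 14
  55 - 51 = 4
  66 - 55 = 11
  81 - 66 = 15
  82 - 81 = 1


Delta encoded: [4, 5, 11, 17, 14, 4, 11, 15, 1]


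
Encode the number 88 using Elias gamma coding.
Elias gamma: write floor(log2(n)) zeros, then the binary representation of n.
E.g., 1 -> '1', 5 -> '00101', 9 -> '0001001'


num_bits = floor(log2(88)) + 1 = 7
leading_zeros = num_bits - 1 = 6
binary(88) = 1011000

Elias gamma(88) = '000000' + '1011000' = 0000001011000 (13 bits)


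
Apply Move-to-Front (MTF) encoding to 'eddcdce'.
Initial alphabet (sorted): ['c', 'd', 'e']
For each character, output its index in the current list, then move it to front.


MTF encoding:
'e': index 2 in ['c', 'd', 'e'] -> ['e', 'c', 'd']
'd': index 2 in ['e', 'c', 'd'] -> ['d', 'e', 'c']
'd': index 0 in ['d', 'e', 'c'] -> ['d', 'e', 'c']
'c': index 2 in ['d', 'e', 'c'] -> ['c', 'd', 'e']
'd': index 1 in ['c', 'd', 'e'] -> ['d', 'c', 'e']
'c': index 1 in ['d', 'c', 'e'] -> ['c', 'd', 'e']
'e': index 2 in ['c', 'd', 'e'] -> ['e', 'c', 'd']


Output: [2, 2, 0, 2, 1, 1, 2]


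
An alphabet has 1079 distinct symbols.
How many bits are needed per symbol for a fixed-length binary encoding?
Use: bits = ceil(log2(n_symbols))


log2(1079) = 10.0755
Bracket: 2^10 = 1024 < 1079 <= 2^11 = 2048
So ceil(log2(1079)) = 11

bits = ceil(log2(1079)) = ceil(10.0755) = 11 bits


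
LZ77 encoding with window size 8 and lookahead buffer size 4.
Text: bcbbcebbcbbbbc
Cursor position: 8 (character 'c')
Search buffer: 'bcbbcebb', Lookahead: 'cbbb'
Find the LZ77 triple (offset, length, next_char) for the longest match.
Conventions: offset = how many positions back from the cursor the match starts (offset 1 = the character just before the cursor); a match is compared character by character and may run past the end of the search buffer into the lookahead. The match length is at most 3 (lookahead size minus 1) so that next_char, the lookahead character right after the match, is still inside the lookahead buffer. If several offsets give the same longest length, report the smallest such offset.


Try each offset into the search buffer:
  offset=1 (pos 7, char 'b'): match length 0
  offset=2 (pos 6, char 'b'): match length 0
  offset=3 (pos 5, char 'e'): match length 0
  offset=4 (pos 4, char 'c'): match length 1
  offset=5 (pos 3, char 'b'): match length 0
  offset=6 (pos 2, char 'b'): match length 0
  offset=7 (pos 1, char 'c'): match length 3
  offset=8 (pos 0, char 'b'): match length 0
Longest match has length 3 at offset 7.
next_char = character at position 8 + 3 = 11 -> 'b'

Best match: offset=7, length=3 (matching 'cbb' starting at position 1)
LZ77 triple: (7, 3, 'b')


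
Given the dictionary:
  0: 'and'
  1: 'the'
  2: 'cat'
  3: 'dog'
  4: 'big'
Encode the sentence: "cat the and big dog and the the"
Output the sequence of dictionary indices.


Look up each word in the dictionary:
  'cat' -> 2
  'the' -> 1
  'and' -> 0
  'big' -> 4
  'dog' -> 3
  'and' -> 0
  'the' -> 1
  'the' -> 1

Encoded: [2, 1, 0, 4, 3, 0, 1, 1]


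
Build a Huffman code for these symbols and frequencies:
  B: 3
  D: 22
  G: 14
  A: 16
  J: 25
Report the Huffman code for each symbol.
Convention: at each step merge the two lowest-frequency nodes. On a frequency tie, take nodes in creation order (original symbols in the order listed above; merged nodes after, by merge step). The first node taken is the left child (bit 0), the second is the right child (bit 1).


Huffman tree construction:
Step 1: Merge B(3) + G(14) = 17
Step 2: Merge A(16) + (B+G)(17) = 33
Step 3: Merge D(22) + J(25) = 47
Step 4: Merge (A+(B+G))(33) + (D+J)(47) = 80
Read each symbol's code off the tree from the root (left child = 0, right child = 1).

Codes:
  B: 010 (length 3)
  D: 10 (length 2)
  G: 011 (length 3)
  A: 00 (length 2)
  J: 11 (length 2)
Average code length: 177/80 = 2.2125 bits/symbol


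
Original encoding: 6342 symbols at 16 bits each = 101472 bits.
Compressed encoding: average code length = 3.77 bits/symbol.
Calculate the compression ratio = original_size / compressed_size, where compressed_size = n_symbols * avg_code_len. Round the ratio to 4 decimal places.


original_size = n_symbols * orig_bits = 6342 * 16 = 101472 bits
compressed_size = n_symbols * avg_code_len = 6342 * 3.77 = 23909.34 bits
ratio = original_size / compressed_size = 101472 / 23909.34 = 4.244

Compression ratio = 4.244


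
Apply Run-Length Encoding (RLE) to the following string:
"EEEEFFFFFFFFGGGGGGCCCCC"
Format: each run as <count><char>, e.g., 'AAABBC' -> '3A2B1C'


Scanning runs left to right:
  i=0: run of 'E' x 4 -> '4E'
  i=4: run of 'F' x 8 -> '8F'
  i=12: run of 'G' x 6 -> '6G'
  i=18: run of 'C' x 5 -> '5C'

RLE = 4E8F6G5C


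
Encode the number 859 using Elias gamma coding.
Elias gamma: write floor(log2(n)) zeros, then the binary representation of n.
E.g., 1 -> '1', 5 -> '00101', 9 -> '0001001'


num_bits = floor(log2(859)) + 1 = 10
leading_zeros = num_bits - 1 = 9
binary(859) = 1101011011

Elias gamma(859) = '000000000' + '1101011011' = 0000000001101011011 (19 bits)


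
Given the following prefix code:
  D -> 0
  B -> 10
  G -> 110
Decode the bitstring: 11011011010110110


Decoding step by step:
Bits 110 -> G
Bits 110 -> G
Bits 110 -> G
Bits 10 -> B
Bits 110 -> G
Bits 110 -> G


Decoded message: GGGBGG


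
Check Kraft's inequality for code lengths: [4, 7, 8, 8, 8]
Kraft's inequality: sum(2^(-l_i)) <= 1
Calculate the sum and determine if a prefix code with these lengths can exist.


Sum = 2^(-4) + 2^(-7) + 2^(-8) + 2^(-8) + 2^(-8)
    = 0.0625 + 0.0078125 + 0.00390625 + 0.00390625 + 0.00390625
    = 21/256 = 0.08203125
Since 0.08203125 <= 1, Kraft's inequality IS satisfied.
A prefix code with these lengths CAN exist.

Kraft sum = 0.08203125. Satisfied.


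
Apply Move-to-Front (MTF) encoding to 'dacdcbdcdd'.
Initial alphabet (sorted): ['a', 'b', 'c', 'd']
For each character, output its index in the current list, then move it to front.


MTF encoding:
'd': index 3 in ['a', 'b', 'c', 'd'] -> ['d', 'a', 'b', 'c']
'a': index 1 in ['d', 'a', 'b', 'c'] -> ['a', 'd', 'b', 'c']
'c': index 3 in ['a', 'd', 'b', 'c'] -> ['c', 'a', 'd', 'b']
'd': index 2 in ['c', 'a', 'd', 'b'] -> ['d', 'c', 'a', 'b']
'c': index 1 in ['d', 'c', 'a', 'b'] -> ['c', 'd', 'a', 'b']
'b': index 3 in ['c', 'd', 'a', 'b'] -> ['b', 'c', 'd', 'a']
'd': index 2 in ['b', 'c', 'd', 'a'] -> ['d', 'b', 'c', 'a']
'c': index 2 in ['d', 'b', 'c', 'a'] -> ['c', 'd', 'b', 'a']
'd': index 1 in ['c', 'd', 'b', 'a'] -> ['d', 'c', 'b', 'a']
'd': index 0 in ['d', 'c', 'b', 'a'] -> ['d', 'c', 'b', 'a']


Output: [3, 1, 3, 2, 1, 3, 2, 2, 1, 0]


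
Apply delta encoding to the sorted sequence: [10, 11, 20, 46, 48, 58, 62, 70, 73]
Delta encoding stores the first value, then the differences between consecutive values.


First value: 10
Deltas:
  11 - 10 = 1
  20 - 11 = 9
  46 - 20 = 26
  48 - 46 = 2
  58 - 48 = 10
  62 - 58 = 4
  70 - 62 = 8
  73 - 70 = 3


Delta encoded: [10, 1, 9, 26, 2, 10, 4, 8, 3]


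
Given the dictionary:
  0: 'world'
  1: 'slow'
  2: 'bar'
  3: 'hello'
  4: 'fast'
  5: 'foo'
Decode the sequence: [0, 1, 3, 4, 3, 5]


Look up each index in the dictionary:
  0 -> 'world'
  1 -> 'slow'
  3 -> 'hello'
  4 -> 'fast'
  3 -> 'hello'
  5 -> 'foo'

Decoded: "world slow hello fast hello foo"


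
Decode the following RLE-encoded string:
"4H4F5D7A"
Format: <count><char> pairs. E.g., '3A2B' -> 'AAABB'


Expanding each <count><char> pair:
  4H -> 'HHHH'
  4F -> 'FFFF'
  5D -> 'DDDDD'
  7A -> 'AAAAAAA'

Decoded = HHHHFFFFDDDDDAAAAAAA


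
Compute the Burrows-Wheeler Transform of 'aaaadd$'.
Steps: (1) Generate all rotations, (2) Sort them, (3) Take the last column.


Rotations (sorted):
  0: $aaaadd -> last char: d
  1: aaaadd$ -> last char: $
  2: aaadd$a -> last char: a
  3: aadd$aa -> last char: a
  4: add$aaa -> last char: a
  5: d$aaaad -> last char: d
  6: dd$aaaa -> last char: a


BWT = d$aaada


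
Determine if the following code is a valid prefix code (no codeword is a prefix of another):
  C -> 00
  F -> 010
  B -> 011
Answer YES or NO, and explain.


Checking each pair (does one codeword prefix another?):
  C='00' vs F='010': no prefix
  C='00' vs B='011': no prefix
  F='010' vs C='00': no prefix
  F='010' vs B='011': no prefix
  B='011' vs C='00': no prefix
  B='011' vs F='010': no prefix
No violation found over all pairs.

YES -- this is a valid prefix code. No codeword is a prefix of any other codeword.


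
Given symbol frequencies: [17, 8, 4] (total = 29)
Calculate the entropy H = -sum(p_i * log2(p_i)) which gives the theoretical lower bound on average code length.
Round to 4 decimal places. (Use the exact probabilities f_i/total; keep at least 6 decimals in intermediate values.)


Per-symbol terms -p_i * log2(p_i) with p_i = f_i/29:
  p = 17/29 = 0.586207: log2(p) = -0.770518, -p*log2(p) = 0.451683
  p = 8/29 = 0.275862: log2(p) = -1.857981, -p*log2(p) = 0.512546
  p = 4/29 = 0.137931: log2(p) = -2.857981, -p*log2(p) = 0.394204
H = 0.451683 + 0.512546 + 0.394204 = 1.358433

H = 1.3584 bits/symbol


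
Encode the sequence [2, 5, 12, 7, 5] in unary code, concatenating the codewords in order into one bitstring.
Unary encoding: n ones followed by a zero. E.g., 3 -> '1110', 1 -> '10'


Encode each number as n ones followed by a terminating 0:
  2 -> 110 (3 bits)
  5 -> 111110 (6 bits)
  12 -> 1111111111110 (13 bits)
  7 -> 11111110 (8 bits)
  5 -> 111110 (6 bits)
Total length = 3 + 6 + 13 + 8 + 6 = 36 bits.

Unary([2, 5, 12, 7, 5]) = 110111110111111111111011111110111110 (36 bits)


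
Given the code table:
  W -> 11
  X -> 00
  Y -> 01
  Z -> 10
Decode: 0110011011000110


Decoding:
01 -> Y
10 -> Z
01 -> Y
10 -> Z
11 -> W
00 -> X
01 -> Y
10 -> Z


Result: YZYZWXYZ


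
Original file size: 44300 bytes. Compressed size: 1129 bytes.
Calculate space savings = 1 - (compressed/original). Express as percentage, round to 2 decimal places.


ratio = compressed/original = 1129/44300 = 0.025485
savings = 1 - ratio = 1 - 0.025485 = 0.974515
as a percentage: 0.974515 * 100 = 97.45%

Space savings = 1 - 1129/44300 = 97.45%


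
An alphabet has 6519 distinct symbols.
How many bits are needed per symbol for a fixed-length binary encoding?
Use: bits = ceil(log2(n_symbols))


log2(6519) = 12.6704
Bracket: 2^12 = 4096 < 6519 <= 2^13 = 8192
So ceil(log2(6519)) = 13

bits = ceil(log2(6519)) = ceil(12.6704) = 13 bits


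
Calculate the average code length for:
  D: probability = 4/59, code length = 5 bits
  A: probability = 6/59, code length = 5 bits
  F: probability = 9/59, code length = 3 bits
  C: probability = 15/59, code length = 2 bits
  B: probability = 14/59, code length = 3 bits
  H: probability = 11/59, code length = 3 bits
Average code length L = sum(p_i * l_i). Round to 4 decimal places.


Weighted contributions p_i * l_i:
  D: (4/59) * 5 = 20/59
  A: (6/59) * 5 = 30/59
  F: (9/59) * 3 = 27/59
  C: (15/59) * 2 = 30/59
  B: (14/59) * 3 = 42/59
  H: (11/59) * 3 = 33/59
Sum = (20 + 30 + 27 + 30 + 42 + 33)/59 = 182/59

L = 182/59 = 3.0847 bits/symbol


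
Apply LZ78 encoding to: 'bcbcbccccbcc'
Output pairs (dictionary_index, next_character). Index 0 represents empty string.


LZ78 encoding steps:
Dictionary: {0: ''}
Step 1: w='' (idx 0), next='b' -> output (0, 'b'), add 'b' as idx 1
Step 2: w='' (idx 0), next='c' -> output (0, 'c'), add 'c' as idx 2
Step 3: w='b' (idx 1), next='c' -> output (1, 'c'), add 'bc' as idx 3
Step 4: w='bc' (idx 3), next='c' -> output (3, 'c'), add 'bcc' as idx 4
Step 5: w='c' (idx 2), next='c' -> output (2, 'c'), add 'cc' as idx 5
Step 6: w='bcc' (idx 4), end of input -> output (4, '')


Encoded: [(0, 'b'), (0, 'c'), (1, 'c'), (3, 'c'), (2, 'c'), (4, '')]


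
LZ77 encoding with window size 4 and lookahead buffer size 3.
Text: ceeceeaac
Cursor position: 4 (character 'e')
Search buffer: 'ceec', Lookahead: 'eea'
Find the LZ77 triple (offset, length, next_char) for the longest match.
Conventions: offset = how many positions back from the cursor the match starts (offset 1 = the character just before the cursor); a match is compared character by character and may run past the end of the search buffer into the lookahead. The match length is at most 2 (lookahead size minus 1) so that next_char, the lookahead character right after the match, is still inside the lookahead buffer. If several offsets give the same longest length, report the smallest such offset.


Try each offset into the search buffer:
  offset=1 (pos 3, char 'c'): match length 0
  offset=2 (pos 2, char 'e'): match length 1
  offset=3 (pos 1, char 'e'): match length 2
  offset=4 (pos 0, char 'c'): match length 0
Longest match has length 2 at offset 3.
next_char = character at position 4 + 2 = 6 -> 'a'

Best match: offset=3, length=2 (matching 'ee' starting at position 1)
LZ77 triple: (3, 2, 'a')


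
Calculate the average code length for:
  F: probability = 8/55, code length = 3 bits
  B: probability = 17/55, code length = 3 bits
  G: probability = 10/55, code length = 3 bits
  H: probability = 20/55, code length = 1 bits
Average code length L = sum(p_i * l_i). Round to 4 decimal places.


Weighted contributions p_i * l_i:
  F: (8/55) * 3 = 24/55
  B: (17/55) * 3 = 51/55
  G: (10/55) * 3 = 30/55
  H: (20/55) * 1 = 20/55
Sum = (24 + 51 + 30 + 20)/55 = 125/55

L = 125/55 = 2.2727 bits/symbol


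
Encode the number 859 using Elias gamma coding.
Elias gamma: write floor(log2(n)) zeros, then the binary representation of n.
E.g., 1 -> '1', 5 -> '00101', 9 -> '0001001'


num_bits = floor(log2(859)) + 1 = 10
leading_zeros = num_bits - 1 = 9
binary(859) = 1101011011

Elias gamma(859) = '000000000' + '1101011011' = 0000000001101011011 (19 bits)


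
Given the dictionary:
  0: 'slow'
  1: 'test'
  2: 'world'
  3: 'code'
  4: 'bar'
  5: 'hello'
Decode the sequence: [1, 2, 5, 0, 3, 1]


Look up each index in the dictionary:
  1 -> 'test'
  2 -> 'world'
  5 -> 'hello'
  0 -> 'slow'
  3 -> 'code'
  1 -> 'test'

Decoded: "test world hello slow code test"


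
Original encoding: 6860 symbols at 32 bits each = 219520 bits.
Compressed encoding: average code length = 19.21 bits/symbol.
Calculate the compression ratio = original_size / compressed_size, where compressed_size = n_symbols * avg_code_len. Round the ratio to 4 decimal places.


original_size = n_symbols * orig_bits = 6860 * 32 = 219520 bits
compressed_size = n_symbols * avg_code_len = 6860 * 19.21 = 131780.6 bits
ratio = original_size / compressed_size = 219520 / 131780.6 = 1.6658

Compression ratio = 1.6658


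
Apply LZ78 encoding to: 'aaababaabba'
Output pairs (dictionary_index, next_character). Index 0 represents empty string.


LZ78 encoding steps:
Dictionary: {0: ''}
Step 1: w='' (idx 0), next='a' -> output (0, 'a'), add 'a' as idx 1
Step 2: w='a' (idx 1), next='a' -> output (1, 'a'), add 'aa' as idx 2
Step 3: w='' (idx 0), next='b' -> output (0, 'b'), add 'b' as idx 3
Step 4: w='a' (idx 1), next='b' -> output (1, 'b'), add 'ab' as idx 4
Step 5: w='aa' (idx 2), next='b' -> output (2, 'b'), add 'aab' as idx 5
Step 6: w='b' (idx 3), next='a' -> output (3, 'a'), add 'ba' as idx 6


Encoded: [(0, 'a'), (1, 'a'), (0, 'b'), (1, 'b'), (2, 'b'), (3, 'a')]


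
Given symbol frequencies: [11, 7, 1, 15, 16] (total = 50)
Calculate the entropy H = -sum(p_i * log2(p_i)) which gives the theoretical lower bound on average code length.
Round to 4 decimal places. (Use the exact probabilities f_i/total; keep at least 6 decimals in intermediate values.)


Per-symbol terms -p_i * log2(p_i) with p_i = f_i/50:
  p = 11/50 = 0.220000: log2(p) = -2.184425, -p*log2(p) = 0.480573
  p = 7/50 = 0.140000: log2(p) = -2.836501, -p*log2(p) = 0.397110
  p = 1/50 = 0.020000: log2(p) = -5.643856, -p*log2(p) = 0.112877
  p = 15/50 = 0.300000: log2(p) = -1.736966, -p*log2(p) = 0.521090
  p = 16/50 = 0.320000: log2(p) = -1.643856, -p*log2(p) = 0.526034
H = 0.480573 + 0.397110 + 0.112877 + 0.521090 + 0.526034 = 2.037684

H = 2.0377 bits/symbol


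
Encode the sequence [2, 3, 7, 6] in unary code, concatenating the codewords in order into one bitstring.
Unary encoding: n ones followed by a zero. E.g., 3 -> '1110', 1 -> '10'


Encode each number as n ones followed by a terminating 0:
  2 -> 110 (3 bits)
  3 -> 1110 (4 bits)
  7 -> 11111110 (8 bits)
  6 -> 1111110 (7 bits)
Total length = 3 + 4 + 8 + 7 = 22 bits.

Unary([2, 3, 7, 6]) = 1101110111111101111110 (22 bits)


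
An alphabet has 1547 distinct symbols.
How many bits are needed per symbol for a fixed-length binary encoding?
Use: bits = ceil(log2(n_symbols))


log2(1547) = 10.5953
Bracket: 2^10 = 1024 < 1547 <= 2^11 = 2048
So ceil(log2(1547)) = 11

bits = ceil(log2(1547)) = ceil(10.5953) = 11 bits


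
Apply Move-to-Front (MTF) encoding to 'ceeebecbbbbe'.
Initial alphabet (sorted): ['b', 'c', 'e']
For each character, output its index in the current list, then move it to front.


MTF encoding:
'c': index 1 in ['b', 'c', 'e'] -> ['c', 'b', 'e']
'e': index 2 in ['c', 'b', 'e'] -> ['e', 'c', 'b']
'e': index 0 in ['e', 'c', 'b'] -> ['e', 'c', 'b']
'e': index 0 in ['e', 'c', 'b'] -> ['e', 'c', 'b']
'b': index 2 in ['e', 'c', 'b'] -> ['b', 'e', 'c']
'e': index 1 in ['b', 'e', 'c'] -> ['e', 'b', 'c']
'c': index 2 in ['e', 'b', 'c'] -> ['c', 'e', 'b']
'b': index 2 in ['c', 'e', 'b'] -> ['b', 'c', 'e']
'b': index 0 in ['b', 'c', 'e'] -> ['b', 'c', 'e']
'b': index 0 in ['b', 'c', 'e'] -> ['b', 'c', 'e']
'b': index 0 in ['b', 'c', 'e'] -> ['b', 'c', 'e']
'e': index 2 in ['b', 'c', 'e'] -> ['e', 'b', 'c']


Output: [1, 2, 0, 0, 2, 1, 2, 2, 0, 0, 0, 2]


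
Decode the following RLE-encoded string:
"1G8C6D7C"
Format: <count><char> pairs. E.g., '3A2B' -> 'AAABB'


Expanding each <count><char> pair:
  1G -> 'G'
  8C -> 'CCCCCCCC'
  6D -> 'DDDDDD'
  7C -> 'CCCCCCC'

Decoded = GCCCCCCCCDDDDDDCCCCCCC


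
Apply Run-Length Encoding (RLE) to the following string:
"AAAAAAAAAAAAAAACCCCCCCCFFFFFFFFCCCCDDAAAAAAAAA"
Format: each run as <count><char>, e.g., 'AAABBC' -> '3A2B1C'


Scanning runs left to right:
  i=0: run of 'A' x 15 -> '15A'
  i=15: run of 'C' x 8 -> '8C'
  i=23: run of 'F' x 8 -> '8F'
  i=31: run of 'C' x 4 -> '4C'
  i=35: run of 'D' x 2 -> '2D'
  i=37: run of 'A' x 9 -> '9A'

RLE = 15A8C8F4C2D9A


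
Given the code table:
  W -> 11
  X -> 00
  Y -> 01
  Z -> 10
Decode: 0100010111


Decoding:
01 -> Y
00 -> X
01 -> Y
01 -> Y
11 -> W


Result: YXYYW


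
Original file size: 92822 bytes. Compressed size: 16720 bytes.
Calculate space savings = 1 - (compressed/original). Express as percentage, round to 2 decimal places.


ratio = compressed/original = 16720/92822 = 0.18013
savings = 1 - ratio = 1 - 0.18013 = 0.81987
as a percentage: 0.81987 * 100 = 81.99%

Space savings = 1 - 16720/92822 = 81.99%


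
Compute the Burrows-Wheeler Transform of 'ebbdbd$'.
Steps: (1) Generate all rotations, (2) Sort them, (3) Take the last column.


Rotations (sorted):
  0: $ebbdbd -> last char: d
  1: bbdbd$e -> last char: e
  2: bd$ebbd -> last char: d
  3: bdbd$eb -> last char: b
  4: d$ebbdb -> last char: b
  5: dbd$ebb -> last char: b
  6: ebbdbd$ -> last char: $


BWT = dedbbb$


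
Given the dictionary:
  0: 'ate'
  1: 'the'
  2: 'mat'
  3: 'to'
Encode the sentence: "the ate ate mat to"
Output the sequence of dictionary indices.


Look up each word in the dictionary:
  'the' -> 1
  'ate' -> 0
  'ate' -> 0
  'mat' -> 2
  'to' -> 3

Encoded: [1, 0, 0, 2, 3]


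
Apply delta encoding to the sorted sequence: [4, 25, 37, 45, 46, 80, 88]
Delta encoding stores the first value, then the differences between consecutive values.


First value: 4
Deltas:
  25 - 4 = 21
  37 - 25 = 12
  45 - 37 = 8
  46 - 45 = 1
  80 - 46 = 34
  88 - 80 = 8


Delta encoded: [4, 21, 12, 8, 1, 34, 8]


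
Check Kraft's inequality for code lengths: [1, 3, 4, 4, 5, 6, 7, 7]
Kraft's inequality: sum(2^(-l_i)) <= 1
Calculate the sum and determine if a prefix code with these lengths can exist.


Sum = 2^(-1) + 2^(-3) + 2^(-4) + 2^(-4) + 2^(-5) + 2^(-6) + 2^(-7) + 2^(-7)
    = 0.5 + 0.125 + 0.0625 + 0.0625 + 0.03125 + 0.015625 + 0.0078125 + 0.0078125
    = 104/128 = 0.8125
Since 0.8125 <= 1, Kraft's inequality IS satisfied.
A prefix code with these lengths CAN exist.

Kraft sum = 0.8125. Satisfied.


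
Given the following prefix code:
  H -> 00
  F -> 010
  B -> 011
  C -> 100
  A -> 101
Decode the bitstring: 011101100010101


Decoding step by step:
Bits 011 -> B
Bits 101 -> A
Bits 100 -> C
Bits 010 -> F
Bits 101 -> A


Decoded message: BACFA


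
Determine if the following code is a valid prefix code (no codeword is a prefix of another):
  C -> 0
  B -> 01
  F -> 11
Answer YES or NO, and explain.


Checking each pair (does one codeword prefix another?):
  C='0' vs B='01': prefix -- VIOLATION

NO -- this is NOT a valid prefix code. C (0) is a prefix of B (01).


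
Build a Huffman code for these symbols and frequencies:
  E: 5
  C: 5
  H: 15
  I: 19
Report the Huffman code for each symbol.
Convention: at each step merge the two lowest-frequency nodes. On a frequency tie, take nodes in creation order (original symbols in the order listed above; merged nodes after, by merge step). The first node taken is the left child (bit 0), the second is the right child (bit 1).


Huffman tree construction:
Step 1: Merge E(5) + C(5) = 10
Step 2: Merge (E+C)(10) + H(15) = 25
Step 3: Merge I(19) + ((E+C)+H)(25) = 44
Read each symbol's code off the tree from the root (left child = 0, right child = 1).

Codes:
  E: 100 (length 3)
  C: 101 (length 3)
  H: 11 (length 2)
  I: 0 (length 1)
Average code length: 79/44 = 1.7955 bits/symbol


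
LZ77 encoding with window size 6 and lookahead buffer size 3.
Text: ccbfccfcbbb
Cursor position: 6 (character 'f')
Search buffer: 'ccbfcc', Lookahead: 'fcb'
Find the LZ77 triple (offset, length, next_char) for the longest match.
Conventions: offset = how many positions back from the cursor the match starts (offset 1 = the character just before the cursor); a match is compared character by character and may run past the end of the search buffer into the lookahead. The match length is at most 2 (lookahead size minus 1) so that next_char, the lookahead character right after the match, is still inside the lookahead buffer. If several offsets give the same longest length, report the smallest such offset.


Try each offset into the search buffer:
  offset=1 (pos 5, char 'c'): match length 0
  offset=2 (pos 4, char 'c'): match length 0
  offset=3 (pos 3, char 'f'): match length 2
  offset=4 (pos 2, char 'b'): match length 0
  offset=5 (pos 1, char 'c'): match length 0
  offset=6 (pos 0, char 'c'): match length 0
Longest match has length 2 at offset 3.
next_char = character at position 6 + 2 = 8 -> 'b'

Best match: offset=3, length=2 (matching 'fc' starting at position 3)
LZ77 triple: (3, 2, 'b')


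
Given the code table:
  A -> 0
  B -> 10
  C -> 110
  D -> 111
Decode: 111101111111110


Decoding:
111 -> D
10 -> B
111 -> D
111 -> D
111 -> D
0 -> A


Result: DBDDDA


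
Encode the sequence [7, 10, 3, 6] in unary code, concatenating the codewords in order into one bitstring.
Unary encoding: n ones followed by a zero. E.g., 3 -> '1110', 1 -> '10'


Encode each number as n ones followed by a terminating 0:
  7 -> 11111110 (8 bits)
  10 -> 11111111110 (11 bits)
  3 -> 1110 (4 bits)
  6 -> 1111110 (7 bits)
Total length = 8 + 11 + 4 + 7 = 30 bits.

Unary([7, 10, 3, 6]) = 111111101111111111011101111110 (30 bits)


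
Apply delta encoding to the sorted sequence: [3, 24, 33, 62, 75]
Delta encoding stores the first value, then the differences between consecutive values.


First value: 3
Deltas:
  24 - 3 = 21
  33 - 24 = 9
  62 - 33 = 29
  75 - 62 = 13


Delta encoded: [3, 21, 9, 29, 13]


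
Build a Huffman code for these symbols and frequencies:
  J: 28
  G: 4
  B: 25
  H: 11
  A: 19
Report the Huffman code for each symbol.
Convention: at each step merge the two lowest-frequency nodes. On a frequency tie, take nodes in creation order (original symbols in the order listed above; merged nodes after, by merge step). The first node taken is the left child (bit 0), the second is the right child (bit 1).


Huffman tree construction:
Step 1: Merge G(4) + H(11) = 15
Step 2: Merge (G+H)(15) + A(19) = 34
Step 3: Merge B(25) + J(28) = 53
Step 4: Merge ((G+H)+A)(34) + (B+J)(53) = 87
Read each symbol's code off the tree from the root (left child = 0, right child = 1).

Codes:
  J: 11 (length 2)
  G: 000 (length 3)
  B: 10 (length 2)
  H: 001 (length 3)
  A: 01 (length 2)
Average code length: 189/87 = 2.1724 bits/symbol


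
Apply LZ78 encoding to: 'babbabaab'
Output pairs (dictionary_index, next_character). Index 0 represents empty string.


LZ78 encoding steps:
Dictionary: {0: ''}
Step 1: w='' (idx 0), next='b' -> output (0, 'b'), add 'b' as idx 1
Step 2: w='' (idx 0), next='a' -> output (0, 'a'), add 'a' as idx 2
Step 3: w='b' (idx 1), next='b' -> output (1, 'b'), add 'bb' as idx 3
Step 4: w='a' (idx 2), next='b' -> output (2, 'b'), add 'ab' as idx 4
Step 5: w='a' (idx 2), next='a' -> output (2, 'a'), add 'aa' as idx 5
Step 6: w='b' (idx 1), end of input -> output (1, '')


Encoded: [(0, 'b'), (0, 'a'), (1, 'b'), (2, 'b'), (2, 'a'), (1, '')]


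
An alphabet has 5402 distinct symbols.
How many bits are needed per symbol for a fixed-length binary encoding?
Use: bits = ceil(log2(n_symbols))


log2(5402) = 12.3993
Bracket: 2^12 = 4096 < 5402 <= 2^13 = 8192
So ceil(log2(5402)) = 13

bits = ceil(log2(5402)) = ceil(12.3993) = 13 bits


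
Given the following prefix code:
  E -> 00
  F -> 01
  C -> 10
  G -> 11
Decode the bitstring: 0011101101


Decoding step by step:
Bits 00 -> E
Bits 11 -> G
Bits 10 -> C
Bits 11 -> G
Bits 01 -> F


Decoded message: EGCGF


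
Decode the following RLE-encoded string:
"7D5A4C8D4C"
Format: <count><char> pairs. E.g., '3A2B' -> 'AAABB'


Expanding each <count><char> pair:
  7D -> 'DDDDDDD'
  5A -> 'AAAAA'
  4C -> 'CCCC'
  8D -> 'DDDDDDDD'
  4C -> 'CCCC'

Decoded = DDDDDDDAAAAACCCCDDDDDDDDCCCC


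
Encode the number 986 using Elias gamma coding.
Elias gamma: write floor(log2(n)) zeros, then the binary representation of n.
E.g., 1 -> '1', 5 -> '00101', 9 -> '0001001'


num_bits = floor(log2(986)) + 1 = 10
leading_zeros = num_bits - 1 = 9
binary(986) = 1111011010

Elias gamma(986) = '000000000' + '1111011010' = 0000000001111011010 (19 bits)


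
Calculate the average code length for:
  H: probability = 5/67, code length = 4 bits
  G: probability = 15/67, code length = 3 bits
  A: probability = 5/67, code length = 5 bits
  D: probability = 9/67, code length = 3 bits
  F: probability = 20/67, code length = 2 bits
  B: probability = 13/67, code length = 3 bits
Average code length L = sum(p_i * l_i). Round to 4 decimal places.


Weighted contributions p_i * l_i:
  H: (5/67) * 4 = 20/67
  G: (15/67) * 3 = 45/67
  A: (5/67) * 5 = 25/67
  D: (9/67) * 3 = 27/67
  F: (20/67) * 2 = 40/67
  B: (13/67) * 3 = 39/67
Sum = (20 + 45 + 25 + 27 + 40 + 39)/67 = 196/67

L = 196/67 = 2.9254 bits/symbol


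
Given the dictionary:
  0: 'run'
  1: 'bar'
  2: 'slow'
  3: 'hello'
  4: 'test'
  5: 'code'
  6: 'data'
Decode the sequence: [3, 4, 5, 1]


Look up each index in the dictionary:
  3 -> 'hello'
  4 -> 'test'
  5 -> 'code'
  1 -> 'bar'

Decoded: "hello test code bar"


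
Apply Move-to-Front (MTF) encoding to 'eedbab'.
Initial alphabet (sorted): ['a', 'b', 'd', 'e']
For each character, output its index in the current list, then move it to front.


MTF encoding:
'e': index 3 in ['a', 'b', 'd', 'e'] -> ['e', 'a', 'b', 'd']
'e': index 0 in ['e', 'a', 'b', 'd'] -> ['e', 'a', 'b', 'd']
'd': index 3 in ['e', 'a', 'b', 'd'] -> ['d', 'e', 'a', 'b']
'b': index 3 in ['d', 'e', 'a', 'b'] -> ['b', 'd', 'e', 'a']
'a': index 3 in ['b', 'd', 'e', 'a'] -> ['a', 'b', 'd', 'e']
'b': index 1 in ['a', 'b', 'd', 'e'] -> ['b', 'a', 'd', 'e']


Output: [3, 0, 3, 3, 3, 1]


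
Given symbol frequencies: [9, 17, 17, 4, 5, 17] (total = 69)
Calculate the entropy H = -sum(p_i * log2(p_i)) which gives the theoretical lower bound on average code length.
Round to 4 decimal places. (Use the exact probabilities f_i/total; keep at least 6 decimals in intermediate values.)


Per-symbol terms -p_i * log2(p_i) with p_i = f_i/69:
  p = 9/69 = 0.130435: log2(p) = -2.938599, -p*log2(p) = 0.383296
  p = 17/69 = 0.246377: log2(p) = -2.021062, -p*log2(p) = 0.497943
  p = 17/69 = 0.246377: log2(p) = -2.021062, -p*log2(p) = 0.497943
  p = 4/69 = 0.057971: log2(p) = -4.108524, -p*log2(p) = 0.238175
  p = 5/69 = 0.072464: log2(p) = -3.786596, -p*log2(p) = 0.274391
  p = 17/69 = 0.246377: log2(p) = -2.021062, -p*log2(p) = 0.497943
H = 0.383296 + 0.497943 + 0.497943 + 0.238175 + 0.274391 + 0.497943 = 2.389691

H = 2.3897 bits/symbol


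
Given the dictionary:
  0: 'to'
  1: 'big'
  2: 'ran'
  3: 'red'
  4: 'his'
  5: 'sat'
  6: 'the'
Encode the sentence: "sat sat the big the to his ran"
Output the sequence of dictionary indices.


Look up each word in the dictionary:
  'sat' -> 5
  'sat' -> 5
  'the' -> 6
  'big' -> 1
  'the' -> 6
  'to' -> 0
  'his' -> 4
  'ran' -> 2

Encoded: [5, 5, 6, 1, 6, 0, 4, 2]


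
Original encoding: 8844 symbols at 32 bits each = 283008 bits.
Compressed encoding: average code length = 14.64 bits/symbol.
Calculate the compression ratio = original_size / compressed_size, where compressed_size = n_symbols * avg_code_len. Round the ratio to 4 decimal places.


original_size = n_symbols * orig_bits = 8844 * 32 = 283008 bits
compressed_size = n_symbols * avg_code_len = 8844 * 14.64 = 129476.16 bits
ratio = original_size / compressed_size = 283008 / 129476.16 = 2.1858

Compression ratio = 2.1858


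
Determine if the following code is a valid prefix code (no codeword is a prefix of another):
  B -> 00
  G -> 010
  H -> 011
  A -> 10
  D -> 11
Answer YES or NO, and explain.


Checking each pair (does one codeword prefix another?):
  B='00' vs G='010': no prefix
  B='00' vs H='011': no prefix
  B='00' vs A='10': no prefix
  B='00' vs D='11': no prefix
  G='010' vs B='00': no prefix
  G='010' vs H='011': no prefix
  G='010' vs A='10': no prefix
  G='010' vs D='11': no prefix
  H='011' vs B='00': no prefix
  H='011' vs G='010': no prefix
  H='011' vs A='10': no prefix
  H='011' vs D='11': no prefix
  A='10' vs B='00': no prefix
  A='10' vs G='010': no prefix
  A='10' vs H='011': no prefix
  A='10' vs D='11': no prefix
  D='11' vs B='00': no prefix
  D='11' vs G='010': no prefix
  D='11' vs H='011': no prefix
  D='11' vs A='10': no prefix
No violation found over all pairs.

YES -- this is a valid prefix code. No codeword is a prefix of any other codeword.


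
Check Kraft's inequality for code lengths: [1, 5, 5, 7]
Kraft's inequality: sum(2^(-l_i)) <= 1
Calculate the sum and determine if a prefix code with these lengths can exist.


Sum = 2^(-1) + 2^(-5) + 2^(-5) + 2^(-7)
    = 0.5 + 0.03125 + 0.03125 + 0.0078125
    = 73/128 = 0.5703125
Since 0.5703125 <= 1, Kraft's inequality IS satisfied.
A prefix code with these lengths CAN exist.

Kraft sum = 0.5703125. Satisfied.


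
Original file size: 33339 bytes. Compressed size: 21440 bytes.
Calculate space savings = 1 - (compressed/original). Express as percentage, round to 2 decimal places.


ratio = compressed/original = 21440/33339 = 0.643091
savings = 1 - ratio = 1 - 0.643091 = 0.356909
as a percentage: 0.356909 * 100 = 35.69%

Space savings = 1 - 21440/33339 = 35.69%


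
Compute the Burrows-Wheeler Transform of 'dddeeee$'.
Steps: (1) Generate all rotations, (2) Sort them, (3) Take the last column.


Rotations (sorted):
  0: $dddeeee -> last char: e
  1: dddeeee$ -> last char: $
  2: ddeeee$d -> last char: d
  3: deeee$dd -> last char: d
  4: e$dddeee -> last char: e
  5: ee$dddee -> last char: e
  6: eee$ddde -> last char: e
  7: eeee$ddd -> last char: d


BWT = e$ddeeed


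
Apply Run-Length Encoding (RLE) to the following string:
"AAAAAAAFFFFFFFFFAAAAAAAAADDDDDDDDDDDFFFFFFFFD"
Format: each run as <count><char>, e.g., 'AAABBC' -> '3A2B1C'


Scanning runs left to right:
  i=0: run of 'A' x 7 -> '7A'
  i=7: run of 'F' x 9 -> '9F'
  i=16: run of 'A' x 9 -> '9A'
  i=25: run of 'D' x 11 -> '11D'
  i=36: run of 'F' x 8 -> '8F'
  i=44: run of 'D' x 1 -> '1D'

RLE = 7A9F9A11D8F1D


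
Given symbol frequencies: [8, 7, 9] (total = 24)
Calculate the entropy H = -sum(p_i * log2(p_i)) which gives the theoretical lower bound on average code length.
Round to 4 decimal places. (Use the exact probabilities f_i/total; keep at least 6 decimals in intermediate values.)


Per-symbol terms -p_i * log2(p_i) with p_i = f_i/24:
  p = 8/24 = 0.333333: log2(p) = -1.584963, -p*log2(p) = 0.528321
  p = 7/24 = 0.291667: log2(p) = -1.777608, -p*log2(p) = 0.518469
  p = 9/24 = 0.375000: log2(p) = -1.415037, -p*log2(p) = 0.530639
H = 0.528321 + 0.518469 + 0.530639 = 1.577429

H = 1.5774 bits/symbol


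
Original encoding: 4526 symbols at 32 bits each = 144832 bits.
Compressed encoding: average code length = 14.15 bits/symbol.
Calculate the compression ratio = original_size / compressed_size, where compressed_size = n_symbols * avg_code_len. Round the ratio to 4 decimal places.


original_size = n_symbols * orig_bits = 4526 * 32 = 144832 bits
compressed_size = n_symbols * avg_code_len = 4526 * 14.15 = 64042.9 bits
ratio = original_size / compressed_size = 144832 / 64042.9 = 2.2615

Compression ratio = 2.2615
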